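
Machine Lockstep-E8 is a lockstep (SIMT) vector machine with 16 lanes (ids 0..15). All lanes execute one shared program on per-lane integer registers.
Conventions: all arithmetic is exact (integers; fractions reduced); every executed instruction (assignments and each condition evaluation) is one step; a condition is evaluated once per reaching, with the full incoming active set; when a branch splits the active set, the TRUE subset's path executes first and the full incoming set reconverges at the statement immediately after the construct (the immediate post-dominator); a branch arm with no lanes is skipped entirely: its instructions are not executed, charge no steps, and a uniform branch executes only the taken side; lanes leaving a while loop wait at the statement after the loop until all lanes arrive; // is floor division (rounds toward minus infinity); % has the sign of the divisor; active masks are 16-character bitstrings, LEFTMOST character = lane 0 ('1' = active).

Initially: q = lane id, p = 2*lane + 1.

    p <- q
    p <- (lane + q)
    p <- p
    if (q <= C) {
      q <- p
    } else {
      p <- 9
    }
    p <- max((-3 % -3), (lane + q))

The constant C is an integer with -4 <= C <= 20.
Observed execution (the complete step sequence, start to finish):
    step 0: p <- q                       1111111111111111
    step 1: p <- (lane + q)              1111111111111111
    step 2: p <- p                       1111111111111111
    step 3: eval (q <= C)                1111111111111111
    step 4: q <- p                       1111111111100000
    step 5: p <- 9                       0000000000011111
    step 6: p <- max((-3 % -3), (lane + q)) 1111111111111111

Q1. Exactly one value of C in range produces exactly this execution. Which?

Answer: C = 10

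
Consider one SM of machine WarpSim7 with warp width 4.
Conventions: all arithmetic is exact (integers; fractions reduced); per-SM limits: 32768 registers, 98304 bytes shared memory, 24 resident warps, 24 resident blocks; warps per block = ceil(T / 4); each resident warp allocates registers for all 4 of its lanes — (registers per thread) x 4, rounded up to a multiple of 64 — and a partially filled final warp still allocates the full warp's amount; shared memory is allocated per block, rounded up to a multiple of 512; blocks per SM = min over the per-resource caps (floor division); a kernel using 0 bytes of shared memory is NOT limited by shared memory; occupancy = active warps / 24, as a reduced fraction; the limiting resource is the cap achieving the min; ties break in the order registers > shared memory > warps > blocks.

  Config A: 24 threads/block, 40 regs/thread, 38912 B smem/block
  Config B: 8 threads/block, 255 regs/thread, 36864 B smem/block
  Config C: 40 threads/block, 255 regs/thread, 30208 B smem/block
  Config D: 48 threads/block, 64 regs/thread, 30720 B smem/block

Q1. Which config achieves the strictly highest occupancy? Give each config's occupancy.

occupancies: A 1/2, B 1/6, C 5/6, D 1

Answer: D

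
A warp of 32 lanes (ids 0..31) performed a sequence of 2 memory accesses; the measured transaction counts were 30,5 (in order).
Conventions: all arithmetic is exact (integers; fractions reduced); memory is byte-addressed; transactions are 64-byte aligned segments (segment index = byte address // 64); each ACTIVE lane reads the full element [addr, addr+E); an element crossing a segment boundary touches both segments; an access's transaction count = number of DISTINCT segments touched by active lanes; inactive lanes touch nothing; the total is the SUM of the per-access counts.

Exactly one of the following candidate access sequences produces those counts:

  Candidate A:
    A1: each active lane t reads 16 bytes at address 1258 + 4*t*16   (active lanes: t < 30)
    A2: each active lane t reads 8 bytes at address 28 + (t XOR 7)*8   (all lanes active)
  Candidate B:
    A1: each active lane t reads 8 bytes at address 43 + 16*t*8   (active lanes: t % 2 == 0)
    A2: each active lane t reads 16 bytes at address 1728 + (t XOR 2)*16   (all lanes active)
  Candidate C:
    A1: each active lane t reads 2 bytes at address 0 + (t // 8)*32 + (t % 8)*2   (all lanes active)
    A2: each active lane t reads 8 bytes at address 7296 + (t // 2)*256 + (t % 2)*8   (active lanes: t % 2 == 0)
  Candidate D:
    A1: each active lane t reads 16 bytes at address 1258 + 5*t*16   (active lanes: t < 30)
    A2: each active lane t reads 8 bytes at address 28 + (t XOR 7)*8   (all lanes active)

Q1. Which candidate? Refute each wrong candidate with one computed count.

B: A1 gives 16 transactions, not 30
C: A1 gives 2 transactions, not 30
D: A1 gives 38 transactions, not 30
A: all counts match (30,5)

Answer: A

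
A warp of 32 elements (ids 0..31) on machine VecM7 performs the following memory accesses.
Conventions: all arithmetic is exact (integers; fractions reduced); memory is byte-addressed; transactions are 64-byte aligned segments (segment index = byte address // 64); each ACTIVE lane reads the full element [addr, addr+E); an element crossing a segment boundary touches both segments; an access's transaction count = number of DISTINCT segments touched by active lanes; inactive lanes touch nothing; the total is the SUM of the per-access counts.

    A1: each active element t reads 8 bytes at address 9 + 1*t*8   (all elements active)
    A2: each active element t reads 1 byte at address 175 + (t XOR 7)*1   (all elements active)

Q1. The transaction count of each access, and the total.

A1: 5 transactions
A2: 2 transactions

Answer: 5,2; total 7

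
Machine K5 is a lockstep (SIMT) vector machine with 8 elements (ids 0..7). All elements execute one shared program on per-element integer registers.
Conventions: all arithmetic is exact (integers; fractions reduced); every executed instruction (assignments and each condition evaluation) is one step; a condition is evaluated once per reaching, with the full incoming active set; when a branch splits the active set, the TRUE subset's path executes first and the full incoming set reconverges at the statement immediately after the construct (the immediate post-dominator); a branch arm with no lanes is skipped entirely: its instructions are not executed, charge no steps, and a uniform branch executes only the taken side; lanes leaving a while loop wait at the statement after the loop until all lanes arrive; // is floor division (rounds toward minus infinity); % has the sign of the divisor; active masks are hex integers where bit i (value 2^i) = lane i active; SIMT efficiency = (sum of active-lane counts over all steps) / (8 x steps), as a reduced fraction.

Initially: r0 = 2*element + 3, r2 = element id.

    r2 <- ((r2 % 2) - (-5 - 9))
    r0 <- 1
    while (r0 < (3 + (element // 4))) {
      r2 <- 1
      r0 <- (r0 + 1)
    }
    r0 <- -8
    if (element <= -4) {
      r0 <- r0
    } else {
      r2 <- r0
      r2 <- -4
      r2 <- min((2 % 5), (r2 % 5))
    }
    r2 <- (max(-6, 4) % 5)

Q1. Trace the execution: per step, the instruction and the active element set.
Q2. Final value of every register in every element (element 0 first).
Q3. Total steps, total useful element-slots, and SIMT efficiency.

step 0: r2 <- ((r2 % 2) - (-5 - 9))  0xff
step 1: r0 <- 1                      0xff
step 2: eval (r0 < (3 + (element // 4))) 0xff
step 3: r2 <- 1                      0xff
step 4: r0 <- (r0 + 1)               0xff
step 5: eval (r0 < (3 + (element // 4))) 0xff
step 6: r2 <- 1                      0xff
step 7: r0 <- (r0 + 1)               0xff
step 8: eval (r0 < (3 + (element // 4))) 0xff
step 9: r2 <- 1                      0xf0
step 10: r0 <- (r0 + 1)               0xf0
step 11: eval (r0 < (3 + (element // 4))) 0xf0
step 12: r0 <- -8                     0xff
step 13: eval (element <= -4)         0xff
step 14: r2 <- r0                     0xff
step 15: r2 <- -4                     0xff
step 16: r2 <- min((2 % 5), (r2 % 5)) 0xff
step 17: r2 <- (max(-6, 4) % 5)       0xff

Answer: 18 steps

r0: -8,-8,-8,-8,-8,-8,-8,-8
r2: 4,4,4,4,4,4,4,4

steps = 18; useful = 132; efficiency = 132/144 = 11/12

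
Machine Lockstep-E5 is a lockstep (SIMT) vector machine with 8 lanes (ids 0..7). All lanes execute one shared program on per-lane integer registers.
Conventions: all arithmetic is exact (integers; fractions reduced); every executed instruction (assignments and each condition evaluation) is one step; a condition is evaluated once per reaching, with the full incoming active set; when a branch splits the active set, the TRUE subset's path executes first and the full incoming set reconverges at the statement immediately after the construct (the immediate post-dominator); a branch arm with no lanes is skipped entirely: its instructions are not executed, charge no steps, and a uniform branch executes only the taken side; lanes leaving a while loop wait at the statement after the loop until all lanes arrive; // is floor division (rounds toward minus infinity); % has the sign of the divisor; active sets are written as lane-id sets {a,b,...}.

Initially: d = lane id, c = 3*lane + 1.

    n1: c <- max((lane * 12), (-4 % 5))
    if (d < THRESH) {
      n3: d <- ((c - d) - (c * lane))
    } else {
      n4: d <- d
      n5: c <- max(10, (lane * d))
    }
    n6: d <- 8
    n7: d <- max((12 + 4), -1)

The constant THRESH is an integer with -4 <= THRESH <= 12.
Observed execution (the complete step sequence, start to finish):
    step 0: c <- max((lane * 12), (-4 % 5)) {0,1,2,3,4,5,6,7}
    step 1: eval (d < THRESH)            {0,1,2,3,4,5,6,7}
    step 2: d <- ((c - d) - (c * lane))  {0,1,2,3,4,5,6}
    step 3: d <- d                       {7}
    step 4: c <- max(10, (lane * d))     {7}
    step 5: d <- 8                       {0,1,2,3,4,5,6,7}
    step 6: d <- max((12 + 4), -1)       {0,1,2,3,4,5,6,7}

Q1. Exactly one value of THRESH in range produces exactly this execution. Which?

Answer: THRESH = 7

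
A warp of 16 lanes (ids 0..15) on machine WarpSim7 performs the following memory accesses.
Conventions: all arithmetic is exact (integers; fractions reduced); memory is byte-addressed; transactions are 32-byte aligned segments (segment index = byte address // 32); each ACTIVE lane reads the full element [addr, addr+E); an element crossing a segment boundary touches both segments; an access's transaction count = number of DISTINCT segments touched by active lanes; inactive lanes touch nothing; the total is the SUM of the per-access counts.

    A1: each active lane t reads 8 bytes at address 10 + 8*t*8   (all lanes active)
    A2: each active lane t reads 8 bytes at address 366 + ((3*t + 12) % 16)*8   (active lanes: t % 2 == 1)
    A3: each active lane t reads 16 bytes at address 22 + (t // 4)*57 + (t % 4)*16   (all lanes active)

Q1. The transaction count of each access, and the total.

A1: 16 transactions
A2: 5 transactions
A3: 9 transactions

Answer: 16,5,9; total 30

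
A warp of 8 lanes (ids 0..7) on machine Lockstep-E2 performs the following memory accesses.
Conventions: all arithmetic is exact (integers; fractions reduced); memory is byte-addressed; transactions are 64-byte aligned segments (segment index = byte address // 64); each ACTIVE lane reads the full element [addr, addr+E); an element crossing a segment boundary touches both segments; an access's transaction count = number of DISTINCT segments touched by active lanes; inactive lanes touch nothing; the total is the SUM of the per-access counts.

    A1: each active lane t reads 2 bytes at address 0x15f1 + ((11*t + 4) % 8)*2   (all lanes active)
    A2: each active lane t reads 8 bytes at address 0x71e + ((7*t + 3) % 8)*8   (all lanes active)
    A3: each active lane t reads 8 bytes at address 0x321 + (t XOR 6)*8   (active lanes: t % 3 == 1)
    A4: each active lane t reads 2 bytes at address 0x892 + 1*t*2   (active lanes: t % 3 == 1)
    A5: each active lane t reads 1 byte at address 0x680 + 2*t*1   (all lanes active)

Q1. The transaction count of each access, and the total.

A1: 2 transactions
A2: 2 transactions
A3: 2 transactions
A4: 1 transaction
A5: 1 transaction

Answer: 2,2,2,1,1; total 8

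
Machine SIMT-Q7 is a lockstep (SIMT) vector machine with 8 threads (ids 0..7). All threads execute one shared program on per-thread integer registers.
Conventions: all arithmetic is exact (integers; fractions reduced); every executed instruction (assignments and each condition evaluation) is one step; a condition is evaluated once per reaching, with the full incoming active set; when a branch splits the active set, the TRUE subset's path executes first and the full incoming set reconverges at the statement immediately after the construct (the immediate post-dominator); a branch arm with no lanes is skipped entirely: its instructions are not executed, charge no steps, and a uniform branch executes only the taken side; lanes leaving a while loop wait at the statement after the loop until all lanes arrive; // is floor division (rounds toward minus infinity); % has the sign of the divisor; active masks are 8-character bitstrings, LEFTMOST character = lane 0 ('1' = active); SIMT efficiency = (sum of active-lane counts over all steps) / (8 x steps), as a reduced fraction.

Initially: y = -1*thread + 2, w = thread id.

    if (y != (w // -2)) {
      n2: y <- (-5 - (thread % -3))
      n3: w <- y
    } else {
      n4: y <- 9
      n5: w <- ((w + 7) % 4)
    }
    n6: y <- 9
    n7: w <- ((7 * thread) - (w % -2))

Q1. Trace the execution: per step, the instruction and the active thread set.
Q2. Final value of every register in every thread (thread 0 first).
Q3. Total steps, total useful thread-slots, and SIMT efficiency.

step 0: eval (y != (w // -2))        11111111
step 1: y <- (-5 - (thread % -3))    11110011
step 2: w <- y                       11110011
step 3: y <- 9                       00001100
step 4: w <- ((w + 7) % 4)           00001100
step 5: y <- 9                       11111111
step 6: w <- ((7 * thread) - (w % -2)) 11111111

Answer: 7 steps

y: 9,9,9,9,9,9,9,9
w: 1,8,14,22,29,35,43,50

steps = 7; useful = 40; efficiency = 40/56 = 5/7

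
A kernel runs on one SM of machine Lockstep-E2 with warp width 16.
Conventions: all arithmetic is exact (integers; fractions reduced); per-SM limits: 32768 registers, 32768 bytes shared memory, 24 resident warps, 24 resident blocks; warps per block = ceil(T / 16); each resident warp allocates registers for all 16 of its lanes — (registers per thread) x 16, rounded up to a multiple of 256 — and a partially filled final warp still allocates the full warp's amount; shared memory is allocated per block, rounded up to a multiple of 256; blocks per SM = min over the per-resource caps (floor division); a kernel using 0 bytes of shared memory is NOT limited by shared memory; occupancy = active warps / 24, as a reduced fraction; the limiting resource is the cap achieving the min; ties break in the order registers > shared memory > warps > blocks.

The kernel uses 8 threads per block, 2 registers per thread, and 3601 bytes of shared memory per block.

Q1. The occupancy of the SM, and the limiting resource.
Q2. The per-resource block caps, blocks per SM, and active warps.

Answer: occupancy 1/3, limited by shared memory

registers: 128 blocks
shared memory: 8 blocks
warps: 24 blocks
blocks: 24 blocks

Answer: 8 blocks, 8 active warps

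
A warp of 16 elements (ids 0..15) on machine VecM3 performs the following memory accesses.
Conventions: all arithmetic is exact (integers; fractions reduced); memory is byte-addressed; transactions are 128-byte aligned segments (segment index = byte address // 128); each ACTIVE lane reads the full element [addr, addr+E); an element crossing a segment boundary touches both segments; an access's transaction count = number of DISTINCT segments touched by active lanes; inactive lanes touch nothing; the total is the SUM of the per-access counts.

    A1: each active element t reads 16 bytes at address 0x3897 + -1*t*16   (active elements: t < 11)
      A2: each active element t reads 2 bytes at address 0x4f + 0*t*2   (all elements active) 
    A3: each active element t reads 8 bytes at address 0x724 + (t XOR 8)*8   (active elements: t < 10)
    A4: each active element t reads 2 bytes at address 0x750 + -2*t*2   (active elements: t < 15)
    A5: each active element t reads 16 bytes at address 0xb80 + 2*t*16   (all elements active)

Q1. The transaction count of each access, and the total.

A1: 3 transactions
A2: 1 transaction
A3: 2 transactions
A4: 1 transaction
A5: 4 transactions

Answer: 3,1,2,1,4; total 11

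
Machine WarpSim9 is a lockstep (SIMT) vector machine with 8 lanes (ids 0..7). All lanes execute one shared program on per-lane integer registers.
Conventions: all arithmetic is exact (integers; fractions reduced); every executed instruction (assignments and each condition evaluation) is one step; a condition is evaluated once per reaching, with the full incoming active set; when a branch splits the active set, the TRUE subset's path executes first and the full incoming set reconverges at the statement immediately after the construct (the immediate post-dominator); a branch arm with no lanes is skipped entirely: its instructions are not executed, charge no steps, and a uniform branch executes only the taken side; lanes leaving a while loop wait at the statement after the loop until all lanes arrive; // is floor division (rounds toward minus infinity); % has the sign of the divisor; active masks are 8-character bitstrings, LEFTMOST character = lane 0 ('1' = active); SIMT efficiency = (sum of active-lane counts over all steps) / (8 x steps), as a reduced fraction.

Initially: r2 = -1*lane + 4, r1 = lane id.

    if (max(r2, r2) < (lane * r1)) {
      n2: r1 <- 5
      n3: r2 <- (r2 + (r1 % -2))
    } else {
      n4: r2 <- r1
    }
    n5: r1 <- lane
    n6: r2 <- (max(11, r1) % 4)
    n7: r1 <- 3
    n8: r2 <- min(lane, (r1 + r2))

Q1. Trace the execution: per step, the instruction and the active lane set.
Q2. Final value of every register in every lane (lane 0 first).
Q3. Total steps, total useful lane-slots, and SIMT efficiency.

step 0: eval (max(r2, r2) < (lane * r1)) 11111111
step 1: r1 <- 5                      00111111
step 2: r2 <- (r2 + (r1 % -2))       00111111
step 3: r2 <- r1                     11000000
step 4: r1 <- lane                   11111111
step 5: r2 <- (max(11, r1) % 4)      11111111
step 6: r1 <- 3                      11111111
step 7: r2 <- min(lane, (r1 + r2))   11111111

Answer: 8 steps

r2: 0,1,2,3,4,5,6,6
r1: 3,3,3,3,3,3,3,3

steps = 8; useful = 54; efficiency = 54/64 = 27/32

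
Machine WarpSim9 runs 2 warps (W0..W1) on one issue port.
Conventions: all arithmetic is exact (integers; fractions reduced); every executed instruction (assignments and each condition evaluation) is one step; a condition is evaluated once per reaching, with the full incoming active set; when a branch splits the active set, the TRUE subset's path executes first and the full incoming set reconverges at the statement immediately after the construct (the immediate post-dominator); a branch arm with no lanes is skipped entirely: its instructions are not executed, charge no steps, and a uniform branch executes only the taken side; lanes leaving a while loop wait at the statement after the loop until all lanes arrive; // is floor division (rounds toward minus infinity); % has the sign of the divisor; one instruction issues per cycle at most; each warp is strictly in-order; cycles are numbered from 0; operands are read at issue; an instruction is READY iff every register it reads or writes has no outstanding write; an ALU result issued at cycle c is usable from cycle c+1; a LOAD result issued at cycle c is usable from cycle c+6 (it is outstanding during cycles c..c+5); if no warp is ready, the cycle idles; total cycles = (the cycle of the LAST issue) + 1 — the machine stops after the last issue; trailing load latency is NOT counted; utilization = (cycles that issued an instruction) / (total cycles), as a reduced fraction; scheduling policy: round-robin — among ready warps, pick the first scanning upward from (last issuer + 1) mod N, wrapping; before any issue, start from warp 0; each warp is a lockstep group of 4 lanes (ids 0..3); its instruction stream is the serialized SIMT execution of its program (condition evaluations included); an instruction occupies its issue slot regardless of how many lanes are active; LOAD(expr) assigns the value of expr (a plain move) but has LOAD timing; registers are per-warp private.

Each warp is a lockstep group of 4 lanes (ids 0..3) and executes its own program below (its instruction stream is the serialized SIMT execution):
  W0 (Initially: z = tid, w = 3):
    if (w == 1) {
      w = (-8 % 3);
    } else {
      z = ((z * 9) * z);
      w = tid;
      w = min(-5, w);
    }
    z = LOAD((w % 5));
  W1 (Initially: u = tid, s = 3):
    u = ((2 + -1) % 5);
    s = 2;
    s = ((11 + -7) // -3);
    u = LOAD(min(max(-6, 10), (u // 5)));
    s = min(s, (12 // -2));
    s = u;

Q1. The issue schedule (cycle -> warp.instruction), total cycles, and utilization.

cycle 0: W0.I0
cycle 1: W1.I0
cycle 2: W0.I1
cycle 3: W1.I1
cycle 4: W0.I2
cycle 5: W1.I2
cycle 6: W0.I3
cycle 7: W1.I3
cycle 8: W0.I4
cycle 9: W1.I4
cycle 10: idle
cycle 11: idle
cycle 12: idle
cycle 13: W1.I5

Answer: 14 cycles, utilization 11/14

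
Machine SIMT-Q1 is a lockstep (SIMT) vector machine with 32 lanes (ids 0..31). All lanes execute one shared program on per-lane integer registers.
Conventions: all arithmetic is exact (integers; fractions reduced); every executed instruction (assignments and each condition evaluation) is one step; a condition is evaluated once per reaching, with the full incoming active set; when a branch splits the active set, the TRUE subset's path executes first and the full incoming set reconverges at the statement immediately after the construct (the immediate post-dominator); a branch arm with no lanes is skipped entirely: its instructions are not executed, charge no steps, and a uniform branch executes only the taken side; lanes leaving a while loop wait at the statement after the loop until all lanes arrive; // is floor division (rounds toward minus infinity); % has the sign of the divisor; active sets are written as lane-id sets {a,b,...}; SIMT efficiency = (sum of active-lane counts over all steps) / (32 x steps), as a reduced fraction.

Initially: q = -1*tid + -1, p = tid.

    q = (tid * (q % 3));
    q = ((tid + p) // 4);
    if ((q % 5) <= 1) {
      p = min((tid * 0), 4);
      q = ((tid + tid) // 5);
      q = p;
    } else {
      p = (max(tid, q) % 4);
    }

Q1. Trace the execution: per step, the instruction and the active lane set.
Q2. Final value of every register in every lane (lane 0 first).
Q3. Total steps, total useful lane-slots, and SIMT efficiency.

step 0: q <- (tid * (q % 3))         {0,1,2,3,4,5,6,7,8,9,10,11,12,13,14,15,16,17,18,19,20,21,22,23,24,25,26,27,28,29,30,31}
step 1: q <- ((tid + p) // 4)        {0,1,2,3,4,5,6,7,8,9,10,11,12,13,14,15,16,17,18,19,20,21,22,23,24,25,26,27,28,29,30,31}
step 2: eval ((q % 5) <= 1)          {0,1,2,3,4,5,6,7,8,9,10,11,12,13,14,15,16,17,18,19,20,21,22,23,24,25,26,27,28,29,30,31}
step 3: p <- min((tid * 0), 4)       {0,1,2,3,10,11,12,13,20,21,22,23,30,31}
step 4: q <- ((tid + tid) // 5)      {0,1,2,3,10,11,12,13,20,21,22,23,30,31}
step 5: q <- p                       {0,1,2,3,10,11,12,13,20,21,22,23,30,31}
step 6: p <- (max(tid, q) % 4)       {4,5,6,7,8,9,14,15,16,17,18,19,24,25,26,27,28,29}

Answer: 7 steps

q: 0,0,0,0,2,2,3,3,4,4,0,0,0,0,7,7,8,8,9,9,0,0,0,0,12,12,13,13,14,14,0,0
p: 0,0,0,0,0,1,2,3,0,1,0,0,0,0,2,3,0,1,2,3,0,0,0,0,0,1,2,3,0,1,0,0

steps = 7; useful = 156; efficiency = 156/224 = 39/56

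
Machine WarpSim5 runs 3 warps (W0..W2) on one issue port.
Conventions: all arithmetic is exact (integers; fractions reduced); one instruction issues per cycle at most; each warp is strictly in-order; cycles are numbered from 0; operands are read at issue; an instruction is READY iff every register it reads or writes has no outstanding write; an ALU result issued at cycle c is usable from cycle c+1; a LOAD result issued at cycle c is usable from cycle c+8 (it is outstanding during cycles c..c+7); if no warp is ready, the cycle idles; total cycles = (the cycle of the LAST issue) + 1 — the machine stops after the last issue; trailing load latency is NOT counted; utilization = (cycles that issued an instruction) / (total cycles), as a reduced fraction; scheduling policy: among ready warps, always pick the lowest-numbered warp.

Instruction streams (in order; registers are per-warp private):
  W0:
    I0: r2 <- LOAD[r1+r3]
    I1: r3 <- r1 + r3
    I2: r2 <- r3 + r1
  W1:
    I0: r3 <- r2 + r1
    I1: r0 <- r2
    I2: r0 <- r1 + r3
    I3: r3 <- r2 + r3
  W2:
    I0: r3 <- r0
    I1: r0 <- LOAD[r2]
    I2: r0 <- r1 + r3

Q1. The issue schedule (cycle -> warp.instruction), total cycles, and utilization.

cycle 0: W0.I0
cycle 1: W0.I1
cycle 2: W1.I0
cycle 3: W1.I1
cycle 4: W1.I2
cycle 5: W1.I3
cycle 6: W2.I0
cycle 7: W2.I1
cycle 8: W0.I2
cycle 9: idle
cycle 10: idle
cycle 11: idle
cycle 12: idle
cycle 13: idle
cycle 14: idle
cycle 15: W2.I2

Answer: 16 cycles, utilization 5/8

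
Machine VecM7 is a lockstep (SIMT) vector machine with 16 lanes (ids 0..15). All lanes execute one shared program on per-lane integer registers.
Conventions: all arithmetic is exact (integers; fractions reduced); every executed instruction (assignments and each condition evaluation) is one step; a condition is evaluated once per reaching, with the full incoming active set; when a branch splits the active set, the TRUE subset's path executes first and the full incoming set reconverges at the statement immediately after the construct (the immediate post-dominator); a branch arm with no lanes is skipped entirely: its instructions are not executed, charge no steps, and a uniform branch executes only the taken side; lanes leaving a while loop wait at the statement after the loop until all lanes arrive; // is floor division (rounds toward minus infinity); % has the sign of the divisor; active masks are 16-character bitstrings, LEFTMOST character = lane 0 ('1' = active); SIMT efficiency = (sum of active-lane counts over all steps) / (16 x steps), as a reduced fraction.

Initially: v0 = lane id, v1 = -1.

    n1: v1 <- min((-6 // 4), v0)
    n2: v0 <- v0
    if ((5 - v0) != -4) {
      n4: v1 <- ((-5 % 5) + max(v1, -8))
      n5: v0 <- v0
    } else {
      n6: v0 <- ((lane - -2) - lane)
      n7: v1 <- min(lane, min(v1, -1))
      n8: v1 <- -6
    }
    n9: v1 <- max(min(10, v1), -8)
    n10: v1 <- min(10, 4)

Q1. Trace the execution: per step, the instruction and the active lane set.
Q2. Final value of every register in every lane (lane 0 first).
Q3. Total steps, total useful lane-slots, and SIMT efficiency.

step 0: v1 <- min((-6 // 4), v0)     1111111111111111
step 1: v0 <- v0                     1111111111111111
step 2: eval ((5 - v0) != -4)        1111111111111111
step 3: v1 <- ((-5 % 5) + max(v1, -8)) 1111111110111111
step 4: v0 <- v0                     1111111110111111
step 5: v0 <- ((lane - -2) - lane)   0000000001000000
step 6: v1 <- min(lane, min(v1, -1)) 0000000001000000
step 7: v1 <- -6                     0000000001000000
step 8: v1 <- max(min(10, v1), -8)   1111111111111111
step 9: v1 <- min(10, 4)             1111111111111111

Answer: 10 steps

v0: 0,1,2,3,4,5,6,7,8,2,10,11,12,13,14,15
v1: 4,4,4,4,4,4,4,4,4,4,4,4,4,4,4,4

steps = 10; useful = 113; efficiency = 113/160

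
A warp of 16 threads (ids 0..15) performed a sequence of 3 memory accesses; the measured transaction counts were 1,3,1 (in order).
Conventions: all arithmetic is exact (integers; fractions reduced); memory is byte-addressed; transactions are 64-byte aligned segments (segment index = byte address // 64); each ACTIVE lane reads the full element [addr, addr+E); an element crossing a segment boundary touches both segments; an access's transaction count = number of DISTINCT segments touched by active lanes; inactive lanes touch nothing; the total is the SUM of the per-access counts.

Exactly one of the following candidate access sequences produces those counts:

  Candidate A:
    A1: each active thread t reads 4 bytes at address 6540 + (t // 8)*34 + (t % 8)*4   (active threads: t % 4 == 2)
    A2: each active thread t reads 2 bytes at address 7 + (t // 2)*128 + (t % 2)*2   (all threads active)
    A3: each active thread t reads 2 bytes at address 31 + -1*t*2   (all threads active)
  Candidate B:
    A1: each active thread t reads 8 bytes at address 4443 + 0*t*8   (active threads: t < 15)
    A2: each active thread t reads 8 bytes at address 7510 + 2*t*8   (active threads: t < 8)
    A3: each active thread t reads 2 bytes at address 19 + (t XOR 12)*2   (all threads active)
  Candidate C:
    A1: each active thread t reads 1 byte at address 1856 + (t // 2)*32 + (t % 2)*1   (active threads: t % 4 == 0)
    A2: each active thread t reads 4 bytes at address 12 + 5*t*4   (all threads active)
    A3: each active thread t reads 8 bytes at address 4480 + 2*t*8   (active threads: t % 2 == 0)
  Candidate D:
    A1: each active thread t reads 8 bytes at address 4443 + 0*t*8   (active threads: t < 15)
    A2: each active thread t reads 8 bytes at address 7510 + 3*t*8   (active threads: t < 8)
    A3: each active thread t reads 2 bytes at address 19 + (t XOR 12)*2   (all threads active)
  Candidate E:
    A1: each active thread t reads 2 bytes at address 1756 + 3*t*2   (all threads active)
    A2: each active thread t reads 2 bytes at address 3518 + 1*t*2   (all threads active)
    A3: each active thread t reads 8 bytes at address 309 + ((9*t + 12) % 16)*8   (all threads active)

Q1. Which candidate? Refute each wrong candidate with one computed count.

A: A1 gives 2 transactions, not 1
C: A1 gives 4 transactions, not 1
D: A2 gives 4 transactions, not 3
E: A1 gives 2 transactions, not 1
B: all counts match (1,3,1)

Answer: B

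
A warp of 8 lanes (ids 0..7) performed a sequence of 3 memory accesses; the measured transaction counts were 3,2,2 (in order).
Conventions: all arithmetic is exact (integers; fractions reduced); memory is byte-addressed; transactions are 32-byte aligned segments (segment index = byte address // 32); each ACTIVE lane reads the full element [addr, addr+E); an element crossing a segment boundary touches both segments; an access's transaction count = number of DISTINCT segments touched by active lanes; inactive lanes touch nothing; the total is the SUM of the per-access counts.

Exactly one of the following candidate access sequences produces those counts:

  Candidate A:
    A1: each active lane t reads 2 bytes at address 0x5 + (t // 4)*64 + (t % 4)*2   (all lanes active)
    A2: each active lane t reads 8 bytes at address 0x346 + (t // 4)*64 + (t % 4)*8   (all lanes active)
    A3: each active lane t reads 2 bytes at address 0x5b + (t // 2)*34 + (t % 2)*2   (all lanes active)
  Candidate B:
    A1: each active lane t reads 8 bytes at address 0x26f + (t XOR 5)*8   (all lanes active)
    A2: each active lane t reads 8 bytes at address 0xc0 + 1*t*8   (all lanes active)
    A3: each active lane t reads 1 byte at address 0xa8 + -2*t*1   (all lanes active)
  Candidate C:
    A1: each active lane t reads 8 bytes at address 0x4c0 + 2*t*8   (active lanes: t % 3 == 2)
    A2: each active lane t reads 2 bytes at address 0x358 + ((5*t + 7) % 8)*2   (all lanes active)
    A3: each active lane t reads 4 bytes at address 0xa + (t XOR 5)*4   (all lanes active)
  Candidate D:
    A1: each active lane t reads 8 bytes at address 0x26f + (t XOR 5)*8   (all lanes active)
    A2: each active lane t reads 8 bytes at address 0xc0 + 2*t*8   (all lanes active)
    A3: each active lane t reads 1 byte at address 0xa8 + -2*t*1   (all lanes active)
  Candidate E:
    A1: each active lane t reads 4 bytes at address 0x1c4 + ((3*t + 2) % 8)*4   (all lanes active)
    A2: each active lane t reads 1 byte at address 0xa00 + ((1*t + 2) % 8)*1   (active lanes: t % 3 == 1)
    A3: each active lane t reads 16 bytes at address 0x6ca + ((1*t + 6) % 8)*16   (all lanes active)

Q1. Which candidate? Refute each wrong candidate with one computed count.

A: A1 gives 2 transactions, not 3
C: A1 gives 2 transactions, not 3
D: A2 gives 4 transactions, not 2
E: A1 gives 2 transactions, not 3
B: all counts match (3,2,2)

Answer: B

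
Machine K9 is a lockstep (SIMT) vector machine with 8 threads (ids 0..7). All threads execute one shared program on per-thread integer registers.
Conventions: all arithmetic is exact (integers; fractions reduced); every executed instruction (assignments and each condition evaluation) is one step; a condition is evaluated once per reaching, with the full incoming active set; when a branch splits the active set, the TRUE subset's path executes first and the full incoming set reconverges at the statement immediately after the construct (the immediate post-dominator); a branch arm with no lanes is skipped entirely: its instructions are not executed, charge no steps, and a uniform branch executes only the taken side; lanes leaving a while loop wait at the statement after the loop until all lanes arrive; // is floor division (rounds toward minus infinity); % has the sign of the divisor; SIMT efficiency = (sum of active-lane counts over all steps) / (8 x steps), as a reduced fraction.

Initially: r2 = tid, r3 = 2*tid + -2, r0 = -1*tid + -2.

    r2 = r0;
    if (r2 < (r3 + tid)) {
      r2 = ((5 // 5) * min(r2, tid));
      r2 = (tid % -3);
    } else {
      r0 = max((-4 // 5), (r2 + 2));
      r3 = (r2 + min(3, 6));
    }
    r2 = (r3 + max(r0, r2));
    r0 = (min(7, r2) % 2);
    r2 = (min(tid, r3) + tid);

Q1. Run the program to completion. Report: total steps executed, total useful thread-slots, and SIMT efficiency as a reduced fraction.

Answer: 9 steps, 56 useful, 7/9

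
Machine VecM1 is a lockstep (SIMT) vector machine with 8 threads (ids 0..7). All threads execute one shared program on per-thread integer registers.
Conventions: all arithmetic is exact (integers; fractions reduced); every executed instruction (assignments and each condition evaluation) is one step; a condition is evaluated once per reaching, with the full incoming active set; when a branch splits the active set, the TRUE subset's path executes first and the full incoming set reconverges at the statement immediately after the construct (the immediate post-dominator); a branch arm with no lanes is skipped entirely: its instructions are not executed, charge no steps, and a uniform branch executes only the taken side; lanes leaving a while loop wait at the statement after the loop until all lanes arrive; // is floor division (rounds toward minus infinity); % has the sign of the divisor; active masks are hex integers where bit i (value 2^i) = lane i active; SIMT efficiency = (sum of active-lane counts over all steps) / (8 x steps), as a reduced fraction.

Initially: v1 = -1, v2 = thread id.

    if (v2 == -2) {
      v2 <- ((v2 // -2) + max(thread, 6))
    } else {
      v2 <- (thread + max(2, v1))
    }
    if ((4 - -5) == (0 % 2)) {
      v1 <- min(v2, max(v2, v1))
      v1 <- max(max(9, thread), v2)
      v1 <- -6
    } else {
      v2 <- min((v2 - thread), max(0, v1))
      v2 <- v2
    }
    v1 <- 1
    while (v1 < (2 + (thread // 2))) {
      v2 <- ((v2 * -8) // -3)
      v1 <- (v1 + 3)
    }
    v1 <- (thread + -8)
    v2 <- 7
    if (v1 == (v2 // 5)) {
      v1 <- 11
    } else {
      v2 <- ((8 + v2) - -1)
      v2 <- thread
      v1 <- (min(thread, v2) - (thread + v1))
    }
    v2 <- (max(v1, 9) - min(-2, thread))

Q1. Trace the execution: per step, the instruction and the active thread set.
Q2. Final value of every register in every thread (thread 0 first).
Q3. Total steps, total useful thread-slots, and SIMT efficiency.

step 0: eval (v2 == -2)              0xff
step 1: v2 <- (thread + max(2, v1))  0xff
step 2: eval ((4 - -5) == (0 % 2))   0xff
step 3: v2 <- min((v2 - thread), max(0, v1)) 0xff
step 4: v2 <- v2                     0xff
step 5: v1 <- 1                      0xff
step 6: eval (v1 < (2 + (thread // 2))) 0xff
step 7: v2 <- ((v2 * -8) // -3)      0xff
step 8: v1 <- (v1 + 3)               0xff
step 9: eval (v1 < (2 + (thread // 2))) 0xff
step 10: v2 <- ((v2 * -8) // -3)      0xc0
step 11: v1 <- (v1 + 3)               0xc0
step 12: eval (v1 < (2 + (thread // 2))) 0xc0
step 13: v1 <- (thread + -8)          0xff
step 14: v2 <- 7                      0xff
step 15: eval (v1 == (v2 // 5))       0xff
step 16: v2 <- ((8 + v2) - -1)        0xff
step 17: v2 <- thread                 0xff
step 18: v1 <- (min(thread, v2) - (thread + v1)) 0xff
step 19: v2 <- (max(v1, 9) - min(-2, thread)) 0xff

Answer: 20 steps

v1: 8,7,6,5,4,3,2,1
v2: 11,11,11,11,11,11,11,11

steps = 20; useful = 142; efficiency = 142/160 = 71/80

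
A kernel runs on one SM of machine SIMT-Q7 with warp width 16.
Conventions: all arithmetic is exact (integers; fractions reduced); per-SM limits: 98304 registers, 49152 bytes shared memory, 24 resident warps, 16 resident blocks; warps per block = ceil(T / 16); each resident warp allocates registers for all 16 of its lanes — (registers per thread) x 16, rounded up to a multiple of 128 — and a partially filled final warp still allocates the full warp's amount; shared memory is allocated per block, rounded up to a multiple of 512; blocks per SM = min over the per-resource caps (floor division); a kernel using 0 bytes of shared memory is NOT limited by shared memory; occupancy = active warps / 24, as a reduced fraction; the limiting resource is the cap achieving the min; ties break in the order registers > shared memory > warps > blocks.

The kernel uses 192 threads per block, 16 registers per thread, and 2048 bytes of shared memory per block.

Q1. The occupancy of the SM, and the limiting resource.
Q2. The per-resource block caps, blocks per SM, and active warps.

Answer: occupancy 1, limited by warps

registers: 32 blocks
shared memory: 24 blocks
warps: 2 blocks
blocks: 16 blocks

Answer: 2 blocks, 24 active warps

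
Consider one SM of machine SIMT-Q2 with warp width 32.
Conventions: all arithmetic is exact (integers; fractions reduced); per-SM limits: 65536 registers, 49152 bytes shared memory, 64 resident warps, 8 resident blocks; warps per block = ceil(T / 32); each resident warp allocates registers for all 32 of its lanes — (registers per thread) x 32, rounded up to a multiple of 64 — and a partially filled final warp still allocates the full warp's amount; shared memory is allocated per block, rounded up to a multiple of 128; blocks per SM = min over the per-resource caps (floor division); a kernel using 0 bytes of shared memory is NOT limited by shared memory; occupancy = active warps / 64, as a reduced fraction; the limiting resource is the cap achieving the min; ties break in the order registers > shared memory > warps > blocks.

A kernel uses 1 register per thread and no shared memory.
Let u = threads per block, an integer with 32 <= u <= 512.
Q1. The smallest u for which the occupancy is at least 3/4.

Answer: u = 161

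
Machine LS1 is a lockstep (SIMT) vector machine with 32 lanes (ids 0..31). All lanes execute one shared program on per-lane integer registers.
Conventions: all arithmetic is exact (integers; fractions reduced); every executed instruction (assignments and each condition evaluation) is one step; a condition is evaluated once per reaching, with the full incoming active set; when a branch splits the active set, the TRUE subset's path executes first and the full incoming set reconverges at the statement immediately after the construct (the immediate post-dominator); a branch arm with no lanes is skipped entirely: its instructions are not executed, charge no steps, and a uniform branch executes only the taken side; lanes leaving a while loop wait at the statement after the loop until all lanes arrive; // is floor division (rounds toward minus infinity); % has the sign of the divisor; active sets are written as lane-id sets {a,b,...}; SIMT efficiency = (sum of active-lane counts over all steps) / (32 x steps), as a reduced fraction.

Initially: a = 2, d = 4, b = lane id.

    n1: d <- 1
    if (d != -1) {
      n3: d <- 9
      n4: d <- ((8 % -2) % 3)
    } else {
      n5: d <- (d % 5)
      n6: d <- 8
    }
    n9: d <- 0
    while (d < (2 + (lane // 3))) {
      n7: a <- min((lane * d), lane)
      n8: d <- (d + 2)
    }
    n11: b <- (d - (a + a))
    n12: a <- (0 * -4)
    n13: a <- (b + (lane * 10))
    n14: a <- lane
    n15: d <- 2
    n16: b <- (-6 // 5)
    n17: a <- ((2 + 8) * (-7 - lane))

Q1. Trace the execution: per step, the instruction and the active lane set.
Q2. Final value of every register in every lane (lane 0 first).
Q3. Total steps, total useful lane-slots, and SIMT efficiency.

step 0: d <- 1                       {0,1,2,3,4,5,6,7,8,9,10,11,12,13,14,15,16,17,18,19,20,21,22,23,24,25,26,27,28,29,30,31}
step 1: eval (d != -1)               {0,1,2,3,4,5,6,7,8,9,10,11,12,13,14,15,16,17,18,19,20,21,22,23,24,25,26,27,28,29,30,31}
step 2: d <- 9                       {0,1,2,3,4,5,6,7,8,9,10,11,12,13,14,15,16,17,18,19,20,21,22,23,24,25,26,27,28,29,30,31}
step 3: d <- ((8 % -2) % 3)          {0,1,2,3,4,5,6,7,8,9,10,11,12,13,14,15,16,17,18,19,20,21,22,23,24,25,26,27,28,29,30,31}
step 4: d <- 0                       {0,1,2,3,4,5,6,7,8,9,10,11,12,13,14,15,16,17,18,19,20,21,22,23,24,25,26,27,28,29,30,31}
step 5: eval (d < (2 + (lane // 3))) {0,1,2,3,4,5,6,7,8,9,10,11,12,13,14,15,16,17,18,19,20,21,22,23,24,25,26,27,28,29,30,31}
step 6: a <- min((lane * d), lane)   {0,1,2,3,4,5,6,7,8,9,10,11,12,13,14,15,16,17,18,19,20,21,22,23,24,25,26,27,28,29,30,31}
step 7: d <- (d + 2)                 {0,1,2,3,4,5,6,7,8,9,10,11,12,13,14,15,16,17,18,19,20,21,22,23,24,25,26,27,28,29,30,31}
step 8: eval (d < (2 + (lane // 3))) {0,1,2,3,4,5,6,7,8,9,10,11,12,13,14,15,16,17,18,19,20,21,22,23,24,25,26,27,28,29,30,31}
step 9: a <- min((lane * d), lane)   {3,4,5,6,7,8,9,10,11,12,13,14,15,16,17,18,19,20,21,22,23,24,25,26,27,28,29,30,31}
step 10: d <- (d + 2)                 {3,4,5,6,7,8,9,10,11,12,13,14,15,16,17,18,19,20,21,22,23,24,25,26,27,28,29,30,31}
step 11: eval (d < (2 + (lane // 3))) {3,4,5,6,7,8,9,10,11,12,13,14,15,16,17,18,19,20,21,22,23,24,25,26,27,28,29,30,31}
step 12: a <- min((lane * d), lane)   {9,10,11,12,13,14,15,16,17,18,19,20,21,22,23,24,25,26,27,28,29,30,31}
step 13: d <- (d + 2)                 {9,10,11,12,13,14,15,16,17,18,19,20,21,22,23,24,25,26,27,28,29,30,31}
step 14: eval (d < (2 + (lane // 3))) {9,10,11,12,13,14,15,16,17,18,19,20,21,22,23,24,25,26,27,28,29,30,31}
step 15: a <- min((lane * d), lane)   {15,16,17,18,19,20,21,22,23,24,25,26,27,28,29,30,31}
step 16: d <- (d + 2)                 {15,16,17,18,19,20,21,22,23,24,25,26,27,28,29,30,31}
step 17: eval (d < (2 + (lane // 3))) {15,16,17,18,19,20,21,22,23,24,25,26,27,28,29,30,31}
step 18: a <- min((lane * d), lane)   {21,22,23,24,25,26,27,28,29,30,31}
step 19: d <- (d + 2)                 {21,22,23,24,25,26,27,28,29,30,31}
step 20: eval (d < (2 + (lane // 3))) {21,22,23,24,25,26,27,28,29,30,31}
step 21: a <- min((lane * d), lane)   {27,28,29,30,31}
step 22: d <- (d + 2)                 {27,28,29,30,31}
step 23: eval (d < (2 + (lane // 3))) {27,28,29,30,31}
step 24: b <- (d - (a + a))           {0,1,2,3,4,5,6,7,8,9,10,11,12,13,14,15,16,17,18,19,20,21,22,23,24,25,26,27,28,29,30,31}
step 25: a <- (0 * -4)                {0,1,2,3,4,5,6,7,8,9,10,11,12,13,14,15,16,17,18,19,20,21,22,23,24,25,26,27,28,29,30,31}
step 26: a <- (b + (lane * 10))       {0,1,2,3,4,5,6,7,8,9,10,11,12,13,14,15,16,17,18,19,20,21,22,23,24,25,26,27,28,29,30,31}
step 27: a <- lane                    {0,1,2,3,4,5,6,7,8,9,10,11,12,13,14,15,16,17,18,19,20,21,22,23,24,25,26,27,28,29,30,31}
step 28: d <- 2                       {0,1,2,3,4,5,6,7,8,9,10,11,12,13,14,15,16,17,18,19,20,21,22,23,24,25,26,27,28,29,30,31}
step 29: b <- (-6 // 5)               {0,1,2,3,4,5,6,7,8,9,10,11,12,13,14,15,16,17,18,19,20,21,22,23,24,25,26,27,28,29,30,31}
step 30: a <- ((2 + 8) * (-7 - lane)) {0,1,2,3,4,5,6,7,8,9,10,11,12,13,14,15,16,17,18,19,20,21,22,23,24,25,26,27,28,29,30,31}

Answer: 31 steps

a: -70,-80,-90,-100,-110,-120,-130,-140,-150,-160,-170,-180,-190,-200,-210,-220,-230,-240,-250,-260,-270,-280,-290,-300,-310,-320,-330,-340,-350,-360,-370,-380
d: 2,2,2,2,2,2,2,2,2,2,2,2,2,2,2,2,2,2,2,2,2,2,2,2,2,2,2,2,2,2,2,2
b: -2,-2,-2,-2,-2,-2,-2,-2,-2,-2,-2,-2,-2,-2,-2,-2,-2,-2,-2,-2,-2,-2,-2,-2,-2,-2,-2,-2,-2,-2,-2,-2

steps = 31; useful = 767; efficiency = 767/992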